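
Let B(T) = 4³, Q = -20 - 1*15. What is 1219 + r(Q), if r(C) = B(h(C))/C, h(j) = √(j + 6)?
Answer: 42601/35 ≈ 1217.2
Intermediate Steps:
Q = -35 (Q = -20 - 15 = -35)
h(j) = √(6 + j)
B(T) = 64
r(C) = 64/C
1219 + r(Q) = 1219 + 64/(-35) = 1219 + 64*(-1/35) = 1219 - 64/35 = 42601/35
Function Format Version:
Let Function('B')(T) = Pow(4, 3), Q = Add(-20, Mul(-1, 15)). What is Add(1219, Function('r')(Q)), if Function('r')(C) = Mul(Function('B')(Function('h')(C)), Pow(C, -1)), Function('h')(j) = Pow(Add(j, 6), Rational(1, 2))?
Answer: Rational(42601, 35) ≈ 1217.2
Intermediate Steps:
Q = -35 (Q = Add(-20, -15) = -35)
Function('h')(j) = Pow(Add(6, j), Rational(1, 2))
Function('B')(T) = 64
Function('r')(C) = Mul(64, Pow(C, -1))
Add(1219, Function('r')(Q)) = Add(1219, Mul(64, Pow(-35, -1))) = Add(1219, Mul(64, Rational(-1, 35))) = Add(1219, Rational(-64, 35)) = Rational(42601, 35)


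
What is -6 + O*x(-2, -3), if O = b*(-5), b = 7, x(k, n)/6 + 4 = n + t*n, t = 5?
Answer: 4614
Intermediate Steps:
x(k, n) = -24 + 36*n (x(k, n) = -24 + 6*(n + 5*n) = -24 + 6*(6*n) = -24 + 36*n)
O = -35 (O = 7*(-5) = -35)
-6 + O*x(-2, -3) = -6 - 35*(-24 + 36*(-3)) = -6 - 35*(-24 - 108) = -6 - 35*(-132) = -6 + 4620 = 4614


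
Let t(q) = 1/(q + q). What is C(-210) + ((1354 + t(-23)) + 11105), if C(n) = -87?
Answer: 569111/46 ≈ 12372.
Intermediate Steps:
t(q) = 1/(2*q)
C(-210) + ((1354 + t(-23)) + 11105) = -87 + ((1354 + (½)/(-23)) + 11105) = -87 + ((1354 + (½)*(-1/23)) + 11105) = -87 + ((1354 - 1/46) + 11105) = -87 + (62283/46 + 11105) = -87 + 573113/46 = 569111/46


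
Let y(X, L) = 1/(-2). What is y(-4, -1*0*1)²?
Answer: ¼ ≈ 0.25000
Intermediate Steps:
y(X, L) = -½
y(-4, -1*0*1)² = (-½)² = ¼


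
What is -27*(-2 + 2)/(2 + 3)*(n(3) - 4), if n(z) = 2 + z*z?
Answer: 0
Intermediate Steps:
n(z) = 2 + z²
-27*(-2 + 2)/(2 + 3)*(n(3) - 4) = -27*(-2 + 2)/(2 + 3)*((2 + 3²) - 4) = -27*0/5*((2 + 9) - 4) = -27*0*(⅕)*(11 - 4) = -0*7 = -27*0 = 0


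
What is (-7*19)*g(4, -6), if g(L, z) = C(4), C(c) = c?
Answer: -532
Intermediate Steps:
g(L, z) = 4
(-7*19)*g(4, -6) = -7*19*4 = -133*4 = -532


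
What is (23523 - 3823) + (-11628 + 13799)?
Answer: 21871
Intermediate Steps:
(23523 - 3823) + (-11628 + 13799) = 19700 + 2171 = 21871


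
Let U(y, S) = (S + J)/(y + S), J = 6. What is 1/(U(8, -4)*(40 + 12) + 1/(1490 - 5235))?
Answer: 3745/97369 ≈ 0.038462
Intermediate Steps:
U(y, S) = (6 + S)/(S + y) (U(y, S) = (S + 6)/(y + S) = (6 + S)/(S + y))
1/(U(8, -4)*(40 + 12) + 1/(1490 - 5235)) = 1/(((6 - 4)/(-4 + 8))*(40 + 12) + 1/(1490 - 5235)) = 1/((2/4)*52 + 1/(-3745)) = 1/(((¼)*2)*52 - 1/3745) = 1/((½)*52 - 1/3745) = 1/(26 - 1/3745) = 1/(97369/3745) = 3745/97369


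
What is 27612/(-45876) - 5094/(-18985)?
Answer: -24210123/72579655 ≈ -0.33357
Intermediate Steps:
27612/(-45876) - 5094/(-18985) = 27612*(-1/45876) - 5094*(-1/18985) = -2301/3823 + 5094/18985 = -24210123/72579655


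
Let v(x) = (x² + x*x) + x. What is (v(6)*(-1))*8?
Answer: -624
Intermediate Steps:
v(x) = x + 2*x² (v(x) = (x² + x²) + x = 2*x² + x = x + 2*x²)
(v(6)*(-1))*8 = ((6*(1 + 2*6))*(-1))*8 = ((6*(1 + 12))*(-1))*8 = ((6*13)*(-1))*8 = (78*(-1))*8 = -78*8 = -624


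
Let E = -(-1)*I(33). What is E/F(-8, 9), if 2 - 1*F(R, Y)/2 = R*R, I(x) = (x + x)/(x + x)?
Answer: -1/124 ≈ -0.0080645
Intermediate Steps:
I(x) = 1 (I(x) = (2*x)/((2*x)) = (2*x)*(1/(2*x)) = 1)
E = 1 (E = -(-1) = -1*(-1) = 1)
F(R, Y) = 4 - 2*R² (F(R, Y) = 4 - 2*R*R = 4 - 2*R²)
E/F(-8, 9) = 1/(4 - 2*(-8)²) = 1/(4 - 2*64) = 1/(4 - 128) = 1/(-124) = -1/124*1 = -1/124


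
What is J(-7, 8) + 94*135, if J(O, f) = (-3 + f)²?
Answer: 12715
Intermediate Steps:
J(-7, 8) + 94*135 = (-3 + 8)² + 94*135 = 5² + 12690 = 25 + 12690 = 12715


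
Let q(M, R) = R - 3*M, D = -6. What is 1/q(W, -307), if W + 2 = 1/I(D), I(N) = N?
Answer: -2/601 ≈ -0.0033278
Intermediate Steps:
W = -13/6 (W = -2 + 1/(-6) = -2 - ⅙ = -13/6 ≈ -2.1667)
1/q(W, -307) = 1/(-307 - 3*(-13/6)) = 1/(-307 + 13/2) = 1/(-601/2) = -2/601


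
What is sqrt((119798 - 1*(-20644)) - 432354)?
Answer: 2*I*sqrt(72978) ≈ 540.29*I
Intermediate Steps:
sqrt((119798 - 1*(-20644)) - 432354) = sqrt((119798 + 20644) - 432354) = sqrt(140442 - 432354) = sqrt(-291912) = 2*I*sqrt(72978)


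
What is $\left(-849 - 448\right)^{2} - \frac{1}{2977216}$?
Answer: $\frac{5008299550143}{2977216} \approx 1.6822 \cdot 10^{6}$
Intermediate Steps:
$\left(-849 - 448\right)^{2} - \frac{1}{2977216} = \left(-1297\right)^{2} - \frac{1}{2977216} = 1682209 - \frac{1}{2977216} = \frac{5008299550143}{2977216}$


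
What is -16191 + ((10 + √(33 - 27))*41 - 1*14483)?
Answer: -30264 + 41*√6 ≈ -30164.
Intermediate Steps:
-16191 + ((10 + √(33 - 27))*41 - 1*14483) = -16191 + ((10 + √6)*41 - 14483) = -16191 + ((410 + 41*√6) - 14483) = -16191 + (-14073 + 41*√6) = -30264 + 41*√6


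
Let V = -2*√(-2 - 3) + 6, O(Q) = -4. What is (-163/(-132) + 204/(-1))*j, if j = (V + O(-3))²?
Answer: 107060/33 + 53530*I*√5/33 ≈ 3244.2 + 3627.2*I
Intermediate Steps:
V = 6 - 2*I*√5 (V = -2*I*√5 + 6 = 6 - 2*I*√5 ≈ 6.0 - 4.4721*I)
j = (2 - 2*I*√5)² (j = ((6 - 2*I*√5) - 4)² = (2 - 2*I*√5)² ≈ -16.0 - 17.889*I)
(-163/(-132) + 204/(-1))*j = (-163/(-132) + 204/(-1))*(4*(1 - I*√5)²) = (-163*(-1/132) + 204*(-1))*(4*(1 - I*√5)²) = (163/132 - 204)*(4*(1 - I*√5)²) = -26765*(1 - I*√5)²/33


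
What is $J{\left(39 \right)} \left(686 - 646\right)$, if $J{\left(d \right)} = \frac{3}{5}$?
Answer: $24$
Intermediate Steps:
$J{\left(d \right)} = \frac{3}{5}$ ($J{\left(d \right)} = 3 \cdot \frac{1}{5} = \frac{3}{5}$)
$J{\left(39 \right)} \left(686 - 646\right) = \frac{3 \left(686 - 646\right)}{5} = \frac{3}{5} \cdot 40 = 24$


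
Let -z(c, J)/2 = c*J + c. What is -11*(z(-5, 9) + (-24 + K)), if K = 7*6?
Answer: -1298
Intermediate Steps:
z(c, J) = -2*c - 2*J*c (z(c, J) = -2*(c*J + c) = -2*(J*c + c) = -2*(c + J*c) = -2*c - 2*J*c)
K = 42
-11*(z(-5, 9) + (-24 + K)) = -11*(-2*(-5)*(1 + 9) + (-24 + 42)) = -11*(-2*(-5)*10 + 18) = -11*(100 + 18) = -11*118 = -1298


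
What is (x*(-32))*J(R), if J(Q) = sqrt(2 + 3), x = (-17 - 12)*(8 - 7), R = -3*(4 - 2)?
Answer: 928*sqrt(5) ≈ 2075.1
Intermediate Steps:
R = -6 (R = -3*2 = -6)
x = -29 (x = -29*1 = -29)
J(Q) = sqrt(5)
(x*(-32))*J(R) = (-29*(-32))*sqrt(5) = 928*sqrt(5)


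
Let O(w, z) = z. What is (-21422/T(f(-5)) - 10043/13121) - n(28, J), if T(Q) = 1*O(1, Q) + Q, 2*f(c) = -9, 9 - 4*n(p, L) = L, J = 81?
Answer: 283113277/118089 ≈ 2397.5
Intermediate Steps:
n(p, L) = 9/4 - L/4
f(c) = -9/2 (f(c) = (½)*(-9) = -9/2)
T(Q) = 2*Q (T(Q) = 1*Q + Q = Q + Q = 2*Q)
(-21422/T(f(-5)) - 10043/13121) - n(28, J) = (-21422/(2*(-9/2)) - 10043/13121) - (9/4 - ¼*81) = (-21422/(-9) - 10043*1/13121) - (9/4 - 81/4) = (-21422*(-⅑) - 10043/13121) - 1*(-18) = (21422/9 - 10043/13121) + 18 = 280987675/118089 + 18 = 283113277/118089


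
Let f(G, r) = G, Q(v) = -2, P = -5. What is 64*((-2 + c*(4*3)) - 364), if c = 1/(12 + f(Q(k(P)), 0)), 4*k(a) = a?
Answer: -116736/5 ≈ -23347.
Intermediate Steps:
k(a) = a/4
c = 1/10 (c = 1/(12 - 2) = 1/10 ≈ 0.10000)
64*((-2 + c*(4*3)) - 364) = 64*((-2 + (4*3)/10) - 364) = 64*((-2 + (1/10)*12) - 364) = 64*((-2 + 6/5) - 364) = 64*(-4/5 - 364) = 64*(-1824/5) = -116736/5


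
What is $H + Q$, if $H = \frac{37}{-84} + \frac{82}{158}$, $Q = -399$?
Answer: $- \frac{2647243}{6636} \approx -398.92$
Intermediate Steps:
$H = \frac{521}{6636}$ ($H = 37 \left(- \frac{1}{84}\right) + 82 \cdot \frac{1}{158} = - \frac{37}{84} + \frac{41}{79} = \frac{521}{6636} \approx 0.078511$)
$H + Q = \frac{521}{6636} - 399 = - \frac{2647243}{6636}$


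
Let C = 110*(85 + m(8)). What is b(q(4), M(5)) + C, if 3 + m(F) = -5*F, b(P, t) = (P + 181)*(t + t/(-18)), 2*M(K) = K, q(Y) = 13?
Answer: 91405/18 ≈ 5078.1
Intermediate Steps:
M(K) = K/2
b(P, t) = 17*t*(181 + P)/18 (b(P, t) = (181 + P)*(t + t*(-1/18)) = (181 + P)*(t - t/18) = (181 + P)*(17*t/18) = 17*t*(181 + P)/18)
m(F) = -3 - 5*F
C = 4620 (C = 110*(85 + (-3 - 5*8)) = 110*(85 + (-3 - 40)) = 110*(85 - 43) = 110*42 = 4620)
b(q(4), M(5)) + C = 17*((½)*5)*(181 + 13)/18 + 4620 = (17/18)*(5/2)*194 + 4620 = 8245/18 + 4620 = 91405/18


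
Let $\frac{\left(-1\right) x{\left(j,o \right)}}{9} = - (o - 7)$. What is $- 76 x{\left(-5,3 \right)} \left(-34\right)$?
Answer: $-93024$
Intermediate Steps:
$x{\left(j,o \right)} = -63 + 9 o$ ($x{\left(j,o \right)} = - 9 \left(- (o - 7)\right) = - 9 \left(- (-7 + o)\right) = - 9 \left(7 - o\right) = -63 + 9 o$)
$- 76 x{\left(-5,3 \right)} \left(-34\right) = - 76 \left(-63 + 9 \cdot 3\right) \left(-34\right) = - 76 \left(-63 + 27\right) \left(-34\right) = \left(-76\right) \left(-36\right) \left(-34\right) = 2736 \left(-34\right) = -93024$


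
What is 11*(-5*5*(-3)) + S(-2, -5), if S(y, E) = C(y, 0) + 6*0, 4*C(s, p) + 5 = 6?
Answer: 3301/4 ≈ 825.25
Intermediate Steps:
C(s, p) = 1/4 (C(s, p) = -5/4 + (1/4)*6 = -5/4 + 3/2 = 1/4)
S(y, E) = 1/4 (S(y, E) = 1/4 + 6*0 = 1/4 + 0 = 1/4)
11*(-5*5*(-3)) + S(-2, -5) = 11*(-5*5*(-3)) + 1/4 = 11*(-25*(-3)) + 1/4 = 11*75 + 1/4 = 825 + 1/4 = 3301/4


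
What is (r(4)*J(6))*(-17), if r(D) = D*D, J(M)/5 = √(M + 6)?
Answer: -2720*√3 ≈ -4711.2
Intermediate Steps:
J(M) = 5*√(6 + M) (J(M) = 5*√(M + 6) = 5*√(6 + M))
r(D) = D²
(r(4)*J(6))*(-17) = (4²*(5*√(6 + 6)))*(-17) = (16*(5*√12))*(-17) = (16*(5*(2*√3)))*(-17) = (16*(10*√3))*(-17) = (160*√3)*(-17) = -2720*√3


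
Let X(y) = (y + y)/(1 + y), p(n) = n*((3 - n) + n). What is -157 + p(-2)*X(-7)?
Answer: -171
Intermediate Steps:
p(n) = 3*n (p(n) = n*3 = 3*n)
X(y) = 2*y/(1 + y) (X(y) = (2*y)/(1 + y) = 2*y/(1 + y))
-157 + p(-2)*X(-7) = -157 + (3*(-2))*(2*(-7)/(1 - 7)) = -157 - 12*(-7)/(-6) = -157 - 12*(-7)*(-1)/6 = -157 - 6*7/3 = -157 - 14 = -171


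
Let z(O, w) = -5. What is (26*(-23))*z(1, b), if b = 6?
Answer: 2990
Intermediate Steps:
(26*(-23))*z(1, b) = (26*(-23))*(-5) = -598*(-5) = 2990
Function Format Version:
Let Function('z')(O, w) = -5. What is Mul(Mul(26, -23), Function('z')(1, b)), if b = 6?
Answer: 2990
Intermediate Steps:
Mul(Mul(26, -23), Function('z')(1, b)) = Mul(Mul(26, -23), -5) = Mul(-598, -5) = 2990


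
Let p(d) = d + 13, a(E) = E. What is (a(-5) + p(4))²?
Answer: 144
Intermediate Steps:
p(d) = 13 + d
(a(-5) + p(4))² = (-5 + (13 + 4))² = (-5 + 17)² = 12² = 144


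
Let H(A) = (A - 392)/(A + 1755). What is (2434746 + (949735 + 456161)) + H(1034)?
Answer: 10711551180/2789 ≈ 3.8406e+6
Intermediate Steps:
H(A) = (-392 + A)/(1755 + A)
(2434746 + (949735 + 456161)) + H(1034) = (2434746 + (949735 + 456161)) + (-392 + 1034)/(1755 + 1034) = (2434746 + 1405896) + 642/2789 = 3840642 + (1/2789)*642 = 3840642 + 642/2789 = 10711551180/2789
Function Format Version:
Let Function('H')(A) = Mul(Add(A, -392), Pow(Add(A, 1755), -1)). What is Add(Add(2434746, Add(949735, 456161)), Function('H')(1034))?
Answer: Rational(10711551180, 2789) ≈ 3.8406e+6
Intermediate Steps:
Function('H')(A) = Mul(Pow(Add(1755, A), -1), Add(-392, A)) (Function('H')(A) = Mul(Add(-392, A), Pow(Add(1755, A), -1)) = Mul(Pow(Add(1755, A), -1), Add(-392, A)))
Add(Add(2434746, Add(949735, 456161)), Function('H')(1034)) = Add(Add(2434746, Add(949735, 456161)), Mul(Pow(Add(1755, 1034), -1), Add(-392, 1034))) = Add(Add(2434746, 1405896), Mul(Pow(2789, -1), 642)) = Add(3840642, Mul(Rational(1, 2789), 642)) = Add(3840642, Rational(642, 2789)) = Rational(10711551180, 2789)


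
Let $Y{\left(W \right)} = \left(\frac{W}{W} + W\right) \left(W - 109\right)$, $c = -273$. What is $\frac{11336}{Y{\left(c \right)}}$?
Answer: $\frac{1417}{12988} \approx 0.1091$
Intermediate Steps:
$Y{\left(W \right)} = \left(1 + W\right) \left(-109 + W\right)$
$\frac{11336}{Y{\left(c \right)}} = \frac{11336}{-109 + \left(-273\right)^{2} - -29484} = \frac{11336}{-109 + 74529 + 29484} = \frac{11336}{103904} = 11336 \cdot \frac{1}{103904} = \frac{1417}{12988}$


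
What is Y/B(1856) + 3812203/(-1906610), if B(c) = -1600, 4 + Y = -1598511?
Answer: 60832903187/61011520 ≈ 997.07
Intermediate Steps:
Y = -1598515 (Y = -4 - 1598511 = -1598515)
Y/B(1856) + 3812203/(-1906610) = -1598515/(-1600) + 3812203/(-1906610) = -1598515*(-1/1600) + 3812203*(-1/1906610) = 319703/320 - 3812203/1906610 = 60832903187/61011520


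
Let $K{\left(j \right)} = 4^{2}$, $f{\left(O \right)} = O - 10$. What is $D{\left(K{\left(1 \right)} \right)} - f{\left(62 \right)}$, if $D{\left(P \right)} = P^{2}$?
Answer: $204$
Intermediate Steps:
$f{\left(O \right)} = -10 + O$
$K{\left(j \right)} = 16$
$D{\left(K{\left(1 \right)} \right)} - f{\left(62 \right)} = 16^{2} - \left(-10 + 62\right) = 256 - 52 = 204$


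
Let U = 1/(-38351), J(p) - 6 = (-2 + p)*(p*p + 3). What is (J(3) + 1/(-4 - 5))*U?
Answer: -161/345159 ≈ -0.00046645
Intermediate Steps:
J(p) = 6 + (-2 + p)*(3 + p²) (J(p) = 6 + (-2 + p)*(p*p + 3) = 6 + (-2 + p)*(p² + 3) = 6 + (-2 + p)*(3 + p²))
U = -1/38351 ≈ -2.6075e-5
(J(3) + 1/(-4 - 5))*U = (3*(3 + 3² - 2*3) + 1/(-4 - 5))*(-1/38351) = (3*(3 + 9 - 6) + 1/(-9))*(-1/38351) = (3*6 - ⅑)*(-1/38351) = (18 - ⅑)*(-1/38351) = (161/9)*(-1/38351) = -161/345159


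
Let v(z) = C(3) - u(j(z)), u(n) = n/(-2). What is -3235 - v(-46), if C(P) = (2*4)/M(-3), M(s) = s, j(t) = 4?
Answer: -9703/3 ≈ -3234.3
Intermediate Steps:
u(n) = -n/2 (u(n) = n*(-½) = -n/2)
C(P) = -8/3 (C(P) = (2*4)/(-3) = 8*(-⅓) = -8/3)
v(z) = -⅔ (v(z) = -8/3 - (-1)*4/2 = -8/3 - 1*(-2) = -8/3 + 2 = -⅔)
-3235 - v(-46) = -3235 - 1*(-⅔) = -3235 + ⅔ = -9703/3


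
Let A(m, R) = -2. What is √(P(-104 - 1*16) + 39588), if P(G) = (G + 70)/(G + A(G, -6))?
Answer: 431*√793/61 ≈ 198.97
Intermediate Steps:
P(G) = (70 + G)/(-2 + G) (P(G) = (G + 70)/(G - 2) = (70 + G)/(-2 + G))
√(P(-104 - 1*16) + 39588) = √((70 + (-104 - 1*16))/(-2 + (-104 - 1*16)) + 39588) = √((70 + (-104 - 16))/(-2 + (-104 - 16)) + 39588) = √((70 - 120)/(-2 - 120) + 39588) = √(-50/(-122) + 39588) = √(-1/122*(-50) + 39588) = √(25/61 + 39588) = √(2414893/61) = 431*√793/61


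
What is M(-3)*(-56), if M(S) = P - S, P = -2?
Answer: -56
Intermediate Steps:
M(S) = -2 - S
M(-3)*(-56) = (-2 - 1*(-3))*(-56) = (-2 + 3)*(-56) = 1*(-56) = -56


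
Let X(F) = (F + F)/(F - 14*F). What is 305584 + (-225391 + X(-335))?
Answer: 1042507/13 ≈ 80193.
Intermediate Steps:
X(F) = -2/13 (X(F) = (2*F)/((-13*F)) = (2*F)*(-1/(13*F)) = -2/13)
305584 + (-225391 + X(-335)) = 305584 + (-225391 - 2/13) = 305584 - 2930085/13 = 1042507/13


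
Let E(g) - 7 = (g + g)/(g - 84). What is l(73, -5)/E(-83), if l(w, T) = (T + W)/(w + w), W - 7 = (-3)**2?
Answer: 1837/194910 ≈ 0.0094249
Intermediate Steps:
W = 16 (W = 7 + (-3)**2 = 7 + 9 = 16)
l(w, T) = (16 + T)/(2*w) (l(w, T) = (T + 16)/(w + w) = (16 + T)/((2*w)) = (16 + T)*(1/(2*w)) = (16 + T)/(2*w))
E(g) = 7 + 2*g/(-84 + g) (E(g) = 7 + (g + g)/(g - 84) = 7 + (2*g)/(-84 + g) = 7 + 2*g/(-84 + g))
l(73, -5)/E(-83) = ((1/2)*(16 - 5)/73)/((3*(-196 + 3*(-83))/(-84 - 83))) = ((1/2)*(1/73)*11)/((3*(-196 - 249)/(-167))) = 11/(146*((3*(-1/167)*(-445)))) = 11/(146*(1335/167)) = (11/146)*(167/1335) = 1837/194910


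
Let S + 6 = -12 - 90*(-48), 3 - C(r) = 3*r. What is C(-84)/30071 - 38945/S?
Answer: -1170018085/129365442 ≈ -9.0443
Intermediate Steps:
C(r) = 3 - 3*r
S = 4302 (S = -6 + (-12 - 90*(-48)) = -6 + (-12 + 4320) = -6 + 4308 = 4302)
C(-84)/30071 - 38945/S = (3 - 3*(-84))/30071 - 38945/4302 = (3 + 252)*(1/30071) - 38945*1/4302 = 255*(1/30071) - 38945/4302 = 255/30071 - 38945/4302 = -1170018085/129365442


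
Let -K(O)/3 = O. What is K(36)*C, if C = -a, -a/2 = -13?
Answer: 2808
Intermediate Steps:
K(O) = -3*O
a = 26 (a = -2*(-13) = 26)
C = -26 (C = -1*26 = -26)
K(36)*C = -3*36*(-26) = -108*(-26) = 2808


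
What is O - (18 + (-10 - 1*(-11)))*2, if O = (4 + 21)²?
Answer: 587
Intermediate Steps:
O = 625 (O = 25² = 625)
O - (18 + (-10 - 1*(-11)))*2 = 625 - (18 + (-10 - 1*(-11)))*2 = 625 - (18 + (-10 + 11))*2 = 625 - (18 + 1)*2 = 625 - 19*2 = 625 - 1*38 = 625 - 38 = 587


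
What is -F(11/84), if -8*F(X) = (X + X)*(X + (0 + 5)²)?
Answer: 23221/28224 ≈ 0.82274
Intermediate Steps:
F(X) = -X*(25 + X)/4 (F(X) = -(X + X)*(X + (0 + 5)²)/8 = -2*X*(X + 5²)/8 = -2*X*(X + 25)/8 = -2*X*(25 + X)/8 = -X*(25 + X)/4)
-F(11/84) = -(-1)*11/84*(25 + 11/84)/4 = -(-1)*11*(1/84)*(25 + 11*(1/84))/4 = -(-1)*11*(25 + 11/84)/(4*84) = -(-1)*11*2111/(4*84*84) = -1*(-23221/28224) = 23221/28224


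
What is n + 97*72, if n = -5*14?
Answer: 6914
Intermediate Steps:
n = -70
n + 97*72 = -70 + 97*72 = -70 + 6984 = 6914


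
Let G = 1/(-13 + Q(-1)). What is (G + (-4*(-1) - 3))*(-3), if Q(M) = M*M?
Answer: -11/4 ≈ -2.7500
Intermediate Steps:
Q(M) = M**2
G = -1/12 (G = 1/(-13 + (-1)**2) = 1/(-13 + 1) = 1/(-12) = -1/12 ≈ -0.083333)
(G + (-4*(-1) - 3))*(-3) = (-1/12 + (-4*(-1) - 3))*(-3) = (-1/12 + (4 - 3))*(-3) = (-1/12 + 1)*(-3) = (11/12)*(-3) = -11/4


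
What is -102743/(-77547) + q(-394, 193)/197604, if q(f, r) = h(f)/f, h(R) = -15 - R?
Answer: 2666375717285/2012499123624 ≈ 1.3249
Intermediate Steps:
q(f, r) = (-15 - f)/f
-102743/(-77547) + q(-394, 193)/197604 = -102743/(-77547) + ((-15 - 1*(-394))/(-394))/197604 = -102743*(-1/77547) - (-15 + 394)/394*(1/197604) = 102743/77547 - 1/394*379*(1/197604) = 102743/77547 - 379/394*1/197604 = 102743/77547 - 379/77855976 = 2666375717285/2012499123624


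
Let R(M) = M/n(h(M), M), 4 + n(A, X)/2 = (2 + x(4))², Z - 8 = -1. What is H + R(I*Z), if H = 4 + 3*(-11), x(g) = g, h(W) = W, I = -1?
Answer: -1863/64 ≈ -29.109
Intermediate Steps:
Z = 7 (Z = 8 - 1 = 7)
n(A, X) = 64 (n(A, X) = -8 + 2*(2 + 4)² = -8 + 2*6² = -8 + 2*36 = -8 + 72 = 64)
R(M) = M/64
H = -29 (H = 4 - 33 = -29)
H + R(I*Z) = -29 + (-1*7)/64 = -29 + (1/64)*(-7) = -29 - 7/64 = -1863/64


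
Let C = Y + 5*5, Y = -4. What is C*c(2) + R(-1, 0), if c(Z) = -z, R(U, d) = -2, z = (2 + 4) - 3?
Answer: -65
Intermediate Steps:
z = 3 (z = 6 - 3 = 3)
C = 21 (C = -4 + 5*5 = -4 + 25 = 21)
c(Z) = -3 (c(Z) = -1*3 = -3)
C*c(2) + R(-1, 0) = 21*(-3) - 2 = -63 - 2 = -65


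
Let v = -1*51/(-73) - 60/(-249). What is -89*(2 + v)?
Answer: -1585179/6059 ≈ -261.62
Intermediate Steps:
v = 5693/6059 (v = -51*(-1/73) - 60*(-1/249) = 51/73 + 20/83 = 5693/6059 ≈ 0.93959)
-89*(2 + v) = -89*(2 + 5693/6059) = -89*17811/6059 = -1585179/6059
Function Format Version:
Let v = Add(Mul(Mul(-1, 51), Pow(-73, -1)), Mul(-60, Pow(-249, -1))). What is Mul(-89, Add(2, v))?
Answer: Rational(-1585179, 6059) ≈ -261.62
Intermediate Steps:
v = Rational(5693, 6059) (v = Add(Mul(-51, Rational(-1, 73)), Mul(-60, Rational(-1, 249))) = Add(Rational(51, 73), Rational(20, 83)) = Rational(5693, 6059) ≈ 0.93959)
Mul(-89, Add(2, v)) = Mul(-89, Add(2, Rational(5693, 6059))) = Mul(-89, Rational(17811, 6059)) = Rational(-1585179, 6059)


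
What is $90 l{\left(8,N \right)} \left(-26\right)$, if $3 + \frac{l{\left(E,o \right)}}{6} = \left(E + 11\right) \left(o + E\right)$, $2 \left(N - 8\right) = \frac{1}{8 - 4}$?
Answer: $-4259385$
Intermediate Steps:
$N = \frac{65}{8}$ ($N = 8 + \frac{1}{2 \left(8 - 4\right)} = 8 + \frac{1}{2 \cdot 4} = 8 + \frac{1}{2} \cdot \frac{1}{4} = 8 + \frac{1}{8} = \frac{65}{8} \approx 8.125$)
$l{\left(E,o \right)} = -18 + 6 \left(11 + E\right) \left(E + o\right)$ ($l{\left(E,o \right)} = -18 + 6 \left(E + 11\right) \left(o + E\right) = -18 + 6 \left(11 + E\right) \left(E + o\right)$)
$90 l{\left(8,N \right)} \left(-26\right) = 90 \left(-18 + 6 \cdot 8^{2} + 66 \cdot 8 + 66 \cdot \frac{65}{8} + 6 \cdot 8 \cdot \frac{65}{8}\right) \left(-26\right) = 90 \left(-18 + 6 \cdot 64 + 528 + \frac{2145}{4} + 390\right) \left(-26\right) = 90 \left(-18 + 384 + 528 + \frac{2145}{4} + 390\right) \left(-26\right) = 90 \cdot \frac{7281}{4} \left(-26\right) = \frac{327645}{2} \left(-26\right) = -4259385$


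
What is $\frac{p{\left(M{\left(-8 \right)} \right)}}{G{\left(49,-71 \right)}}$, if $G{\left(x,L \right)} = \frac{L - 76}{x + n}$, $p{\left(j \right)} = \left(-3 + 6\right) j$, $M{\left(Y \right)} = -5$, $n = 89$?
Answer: $\frac{690}{49} \approx 14.082$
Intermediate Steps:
$p{\left(j \right)} = 3 j$
$G{\left(x,L \right)} = \frac{-76 + L}{89 + x}$ ($G{\left(x,L \right)} = \frac{L - 76}{x + 89} = \frac{-76 + L}{89 + x}$)
$\frac{p{\left(M{\left(-8 \right)} \right)}}{G{\left(49,-71 \right)}} = \frac{3 \left(-5\right)}{\frac{1}{89 + 49} \left(-76 - 71\right)} = - \frac{15}{\frac{1}{138} \left(-147\right)} = - \frac{15}{- \frac{49}{46}} = \left(-15\right) \left(- \frac{46}{49}\right) = \frac{690}{49}$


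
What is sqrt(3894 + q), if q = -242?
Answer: 2*sqrt(913) ≈ 60.432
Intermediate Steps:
sqrt(3894 + q) = sqrt(3894 - 242) = sqrt(3652) = 2*sqrt(913)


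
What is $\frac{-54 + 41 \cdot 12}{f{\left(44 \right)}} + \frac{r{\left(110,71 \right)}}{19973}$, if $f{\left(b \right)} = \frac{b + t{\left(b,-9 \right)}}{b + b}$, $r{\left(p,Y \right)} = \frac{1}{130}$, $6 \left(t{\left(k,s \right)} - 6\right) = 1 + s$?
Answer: $\frac{2056420081}{2596490} \approx 792.0$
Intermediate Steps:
$t{\left(k,s \right)} = \frac{37}{6} + \frac{s}{6}$ ($t{\left(k,s \right)} = 6 + \frac{1 + s}{6} = 6 + \left(\frac{1}{6} + \frac{s}{6}\right) = \frac{37}{6} + \frac{s}{6}$)
$r{\left(p,Y \right)} = \frac{1}{130}$
$f{\left(b \right)} = \frac{\frac{14}{3} + b}{2 b}$ ($f{\left(b \right)} = \frac{b + \left(\frac{37}{6} + \frac{1}{6} \left(-9\right)\right)}{b + b} = \frac{b + \left(\frac{37}{6} - \frac{3}{2}\right)}{2 b} = \left(b + \frac{14}{3}\right) \frac{1}{2 b} = \left(\frac{14}{3} + b\right) \frac{1}{2 b} = \frac{\frac{14}{3} + b}{2 b}$)
$\frac{-54 + 41 \cdot 12}{f{\left(44 \right)}} + \frac{r{\left(110,71 \right)}}{19973} = \frac{-54 + 41 \cdot 12}{\frac{1}{6} \cdot \frac{1}{44} \left(14 + 3 \cdot 44\right)} + \frac{1}{130 \cdot 19973} = \frac{-54 + 492}{\frac{1}{6} \cdot \frac{1}{44} \left(14 + 132\right)} + \frac{1}{130} \cdot \frac{1}{19973} = \frac{438}{\frac{1}{6} \cdot \frac{1}{44} \cdot 146} + \frac{1}{2596490} = \frac{438}{\frac{73}{132}} + \frac{1}{2596490} = 438 \cdot \frac{132}{73} + \frac{1}{2596490} = 792 + \frac{1}{2596490} = \frac{2056420081}{2596490}$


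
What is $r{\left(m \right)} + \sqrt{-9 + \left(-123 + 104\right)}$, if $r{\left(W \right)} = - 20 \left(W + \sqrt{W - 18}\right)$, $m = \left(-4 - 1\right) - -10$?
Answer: $-100 - 20 i \sqrt{13} + 2 i \sqrt{7} \approx -100.0 - 66.82 i$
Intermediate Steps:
$m = 5$ ($m = -5 + 10 = 5$)
$r{\left(W \right)} = - 20 W - 20 \sqrt{-18 + W}$ ($r{\left(W \right)} = - 20 \left(W + \sqrt{-18 + W}\right) = - 20 W - 20 \sqrt{-18 + W}$)
$r{\left(m \right)} + \sqrt{-9 + \left(-123 + 104\right)} = \left(\left(-20\right) 5 - 20 \sqrt{-18 + 5}\right) + \sqrt{-9 + \left(-123 + 104\right)} = \left(-100 - 20 \sqrt{-13}\right) + \sqrt{-9 - 19} = \left(-100 - 20 i \sqrt{13}\right) + \sqrt{-28} = \left(-100 - 20 i \sqrt{13}\right) + 2 i \sqrt{7} = -100 - 20 i \sqrt{13} + 2 i \sqrt{7}$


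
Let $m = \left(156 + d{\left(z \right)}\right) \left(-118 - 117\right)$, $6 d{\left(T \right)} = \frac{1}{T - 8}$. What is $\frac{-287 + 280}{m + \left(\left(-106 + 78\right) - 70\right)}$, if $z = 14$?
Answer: $\frac{252}{1323523} \approx 0.0001904$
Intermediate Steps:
$d{\left(T \right)} = \frac{1}{6 \left(-8 + T\right)}$ ($d{\left(T \right)} = \frac{1}{6 \left(T - 8\right)} = \frac{1}{6 \left(-8 + T\right)}$)
$m = - \frac{1319995}{36}$ ($m = \left(156 + \frac{1}{6 \left(-8 + 14\right)}\right) \left(-118 - 117\right) = \left(156 + \frac{1}{6 \cdot 6}\right) \left(-235\right) = \left(156 + \frac{1}{6} \cdot \frac{1}{6}\right) \left(-235\right) = \left(156 + \frac{1}{36}\right) \left(-235\right) = \frac{5617}{36} \left(-235\right) = - \frac{1319995}{36} \approx -36667.0$)
$\frac{-287 + 280}{m + \left(\left(-106 + 78\right) - 70\right)} = \frac{-287 + 280}{- \frac{1319995}{36} + \left(\left(-106 + 78\right) - 70\right)} = - \frac{7}{- \frac{1319995}{36} - 98} = - \frac{7}{- \frac{1323523}{36}} = \left(-7\right) \left(- \frac{36}{1323523}\right) = \frac{252}{1323523}$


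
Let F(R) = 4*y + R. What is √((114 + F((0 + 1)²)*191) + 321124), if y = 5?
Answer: √325249 ≈ 570.31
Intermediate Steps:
F(R) = 20 + R (F(R) = 4*5 + R = 20 + R)
√((114 + F((0 + 1)²)*191) + 321124) = √((114 + (20 + (0 + 1)²)*191) + 321124) = √((114 + (20 + 1²)*191) + 321124) = √((114 + (20 + 1)*191) + 321124) = √((114 + 21*191) + 321124) = √((114 + 4011) + 321124) = √(4125 + 321124) = √325249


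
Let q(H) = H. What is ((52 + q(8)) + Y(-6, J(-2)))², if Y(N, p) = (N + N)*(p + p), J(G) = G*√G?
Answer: -1008 + 5760*I*√2 ≈ -1008.0 + 8145.9*I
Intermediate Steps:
J(G) = G^(3/2)
Y(N, p) = 4*N*p (Y(N, p) = (2*N)*(2*p) = 4*N*p)
((52 + q(8)) + Y(-6, J(-2)))² = ((52 + 8) + 4*(-6)*(-2)^(3/2))² = (60 + 4*(-6)*(-2*I*√2))² = (60 + 48*I*√2)²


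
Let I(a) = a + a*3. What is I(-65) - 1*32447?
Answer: -32707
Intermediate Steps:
I(a) = 4*a (I(a) = a + 3*a = 4*a)
I(-65) - 1*32447 = 4*(-65) - 1*32447 = -260 - 32447 = -32707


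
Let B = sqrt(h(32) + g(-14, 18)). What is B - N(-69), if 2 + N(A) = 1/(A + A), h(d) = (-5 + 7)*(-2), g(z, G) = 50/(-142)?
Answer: 277/138 + I*sqrt(21939)/71 ≈ 2.0072 + 2.0862*I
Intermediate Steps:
g(z, G) = -25/71 (g(z, G) = 50*(-1/142) = -25/71)
h(d) = -4 (h(d) = 2*(-2) = -4)
N(A) = -2 + 1/(2*A) (N(A) = -2 + 1/(A + A) = -2 + 1/(2*A))
B = I*sqrt(21939)/71 (B = sqrt(-4 - 25/71) = sqrt(-309/71) = I*sqrt(21939)/71 ≈ 2.0862*I)
B - N(-69) = I*sqrt(21939)/71 - (-2 + (1/2)/(-69)) = I*sqrt(21939)/71 - (-2 + (1/2)*(-1/69)) = I*sqrt(21939)/71 - (-2 - 1/138) = I*sqrt(21939)/71 - 1*(-277/138) = I*sqrt(21939)/71 + 277/138 = 277/138 + I*sqrt(21939)/71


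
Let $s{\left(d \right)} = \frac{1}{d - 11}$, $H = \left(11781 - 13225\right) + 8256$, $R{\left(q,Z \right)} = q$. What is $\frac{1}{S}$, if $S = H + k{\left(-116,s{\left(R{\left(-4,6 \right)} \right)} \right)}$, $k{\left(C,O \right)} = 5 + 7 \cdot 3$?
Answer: $\frac{1}{6838} \approx 0.00014624$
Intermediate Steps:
$H = 6812$ ($H = -1444 + 8256 = 6812$)
$s{\left(d \right)} = \frac{1}{-11 + d}$
$k{\left(C,O \right)} = 26$ ($k{\left(C,O \right)} = 5 + 21 = 26$)
$S = 6838$ ($S = 6812 + 26 = 6838$)
$\frac{1}{S} = \frac{1}{6838}$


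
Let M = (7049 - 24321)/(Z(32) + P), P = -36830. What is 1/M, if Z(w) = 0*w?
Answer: 145/68 ≈ 2.1324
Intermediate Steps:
Z(w) = 0
M = 68/145 (M = (7049 - 24321)/(0 - 36830) = -17272/(-36830) = -17272*(-1/36830) = 68/145 ≈ 0.46897)
1/M = 1/(68/145) = 145/68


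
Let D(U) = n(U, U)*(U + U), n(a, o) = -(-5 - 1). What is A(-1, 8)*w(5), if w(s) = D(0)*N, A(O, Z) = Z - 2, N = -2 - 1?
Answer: 0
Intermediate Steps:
n(a, o) = 6 (n(a, o) = -1*(-6) = 6)
D(U) = 12*U (D(U) = 6*(U + U) = 6*(2*U) = 12*U)
N = -3
A(O, Z) = -2 + Z
w(s) = 0 (w(s) = (12*0)*(-3) = 0*(-3) = 0)
A(-1, 8)*w(5) = (-2 + 8)*0 = 6*0 = 0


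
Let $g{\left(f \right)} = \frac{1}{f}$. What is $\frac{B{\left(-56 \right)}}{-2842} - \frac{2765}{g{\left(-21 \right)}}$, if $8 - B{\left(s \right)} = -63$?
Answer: $\frac{165020659}{2842} \approx 58065.0$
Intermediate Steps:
$B{\left(s \right)} = 71$ ($B{\left(s \right)} = 8 - -63 = 8 + 63 = 71$)
$\frac{B{\left(-56 \right)}}{-2842} - \frac{2765}{g{\left(-21 \right)}} = \frac{71}{-2842} - \frac{2765}{\frac{1}{-21}} = 71 \left(- \frac{1}{2842}\right) - \frac{2765}{- \frac{1}{21}} = - \frac{71}{2842} - -58065 = - \frac{71}{2842} + 58065 = \frac{165020659}{2842}$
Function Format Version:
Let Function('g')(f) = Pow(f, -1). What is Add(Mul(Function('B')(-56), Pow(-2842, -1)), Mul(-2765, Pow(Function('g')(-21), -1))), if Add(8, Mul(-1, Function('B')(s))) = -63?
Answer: Rational(165020659, 2842) ≈ 58065.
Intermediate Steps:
Function('B')(s) = 71 (Function('B')(s) = Add(8, Mul(-1, -63)) = Add(8, 63) = 71)
Add(Mul(Function('B')(-56), Pow(-2842, -1)), Mul(-2765, Pow(Function('g')(-21), -1))) = Add(Mul(71, Pow(-2842, -1)), Mul(-2765, Pow(Pow(-21, -1), -1))) = Add(Mul(71, Rational(-1, 2842)), Mul(-2765, Pow(Rational(-1, 21), -1))) = Add(Rational(-71, 2842), Mul(-2765, -21)) = Add(Rational(-71, 2842), 58065) = Rational(165020659, 2842)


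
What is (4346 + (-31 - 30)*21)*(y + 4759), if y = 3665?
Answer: 25819560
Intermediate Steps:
(4346 + (-31 - 30)*21)*(y + 4759) = (4346 + (-31 - 30)*21)*(3665 + 4759) = (4346 - 61*21)*8424 = (4346 - 1281)*8424 = 3065*8424 = 25819560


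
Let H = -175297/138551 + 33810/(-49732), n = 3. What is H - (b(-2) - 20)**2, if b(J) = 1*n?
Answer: -1002366588831/3445209166 ≈ -290.94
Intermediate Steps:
H = -6701139857/3445209166 (H = -175297*1/138551 + 33810*(-1/49732) = -175297/138551 - 16905/24866 = -6701139857/3445209166 ≈ -1.9451)
b(J) = 3 (b(J) = 1*3 = 3)
H - (b(-2) - 20)**2 = -6701139857/3445209166 - (3 - 20)**2 = -6701139857/3445209166 - 1*(-17)**2 = -6701139857/3445209166 - 1*289 = -6701139857/3445209166 - 289 = -1002366588831/3445209166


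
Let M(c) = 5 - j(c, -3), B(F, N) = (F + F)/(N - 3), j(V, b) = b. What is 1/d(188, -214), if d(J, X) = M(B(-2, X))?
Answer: ⅛ ≈ 0.12500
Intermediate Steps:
B(F, N) = 2*F/(-3 + N) (B(F, N) = (2*F)/(-3 + N) = 2*F/(-3 + N))
M(c) = 8 (M(c) = 5 - 1*(-3) = 5 + 3 = 8)
d(J, X) = 8
1/d(188, -214) = 1/8 = ⅛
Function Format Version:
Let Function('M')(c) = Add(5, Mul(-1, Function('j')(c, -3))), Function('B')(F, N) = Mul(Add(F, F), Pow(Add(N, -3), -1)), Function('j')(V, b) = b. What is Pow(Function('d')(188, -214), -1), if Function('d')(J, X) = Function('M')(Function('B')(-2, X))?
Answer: Rational(1, 8) ≈ 0.12500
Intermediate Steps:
Function('B')(F, N) = Mul(2, F, Pow(Add(-3, N), -1)) (Function('B')(F, N) = Mul(Mul(2, F), Pow(Add(-3, N), -1)) = Mul(2, F, Pow(Add(-3, N), -1)))
Function('M')(c) = 8 (Function('M')(c) = Add(5, Mul(-1, -3)) = Add(5, 3) = 8)
Function('d')(J, X) = 8
Pow(Function('d')(188, -214), -1) = Pow(8, -1) = Rational(1, 8)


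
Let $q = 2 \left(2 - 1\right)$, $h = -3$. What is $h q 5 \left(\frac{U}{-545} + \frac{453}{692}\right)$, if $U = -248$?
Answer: $- \frac{1255503}{37714} \approx -33.29$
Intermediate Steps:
$q = 2$ ($q = 2 \cdot 1 = 2$)
$h q 5 \left(\frac{U}{-545} + \frac{453}{692}\right) = \left(-3\right) 2 \cdot 5 \left(- \frac{248}{-545} + \frac{453}{692}\right) = \left(-6\right) 5 \left(\left(-248\right) \left(- \frac{1}{545}\right) + 453 \cdot \frac{1}{692}\right) = - 30 \left(\frac{248}{545} + \frac{453}{692}\right) = \left(-30\right) \frac{418501}{377140} = - \frac{1255503}{37714}$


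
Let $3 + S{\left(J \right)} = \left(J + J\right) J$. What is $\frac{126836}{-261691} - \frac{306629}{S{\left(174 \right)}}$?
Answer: $- \frac{87921842603}{15845128359} \approx -5.5488$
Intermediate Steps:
$S{\left(J \right)} = -3 + 2 J^{2}$ ($S{\left(J \right)} = -3 + \left(J + J\right) J = -3 + 2 J J = -3 + 2 J^{2}$)
$\frac{126836}{-261691} - \frac{306629}{S{\left(174 \right)}} = \frac{126836}{-261691} - \frac{306629}{-3 + 2 \cdot 174^{2}} = 126836 \left(- \frac{1}{261691}\right) - \frac{306629}{-3 + 2 \cdot 30276} = - \frac{126836}{261691} - \frac{306629}{-3 + 60552} = - \frac{126836}{261691} - \frac{306629}{60549} = - \frac{87921842603}{15845128359}$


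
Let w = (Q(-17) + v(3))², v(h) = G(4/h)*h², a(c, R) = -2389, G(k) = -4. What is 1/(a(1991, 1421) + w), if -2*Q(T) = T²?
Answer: 4/120765 ≈ 3.3122e-5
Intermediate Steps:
Q(T) = -T²/2
v(h) = -4*h²
w = 130321/4 (w = (-½*(-17)² - 4*3²)² = (-½*289 - 4*9)² = (-289/2 - 36)² = (-361/2)² = 130321/4 ≈ 32580.)
1/(a(1991, 1421) + w) = 1/(-2389 + 130321/4) = 1/(120765/4) = 4/120765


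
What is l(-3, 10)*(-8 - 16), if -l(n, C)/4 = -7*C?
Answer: -6720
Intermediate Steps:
l(n, C) = 28*C (l(n, C) = -(-28)*C = 28*C)
l(-3, 10)*(-8 - 16) = (28*10)*(-8 - 16) = 280*(-24) = -6720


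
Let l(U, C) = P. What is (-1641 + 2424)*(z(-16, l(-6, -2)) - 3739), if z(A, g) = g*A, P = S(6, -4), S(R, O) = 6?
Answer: -3002805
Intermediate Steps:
P = 6
l(U, C) = 6
z(A, g) = A*g
(-1641 + 2424)*(z(-16, l(-6, -2)) - 3739) = (-1641 + 2424)*(-16*6 - 3739) = 783*(-96 - 3739) = 783*(-3835) = -3002805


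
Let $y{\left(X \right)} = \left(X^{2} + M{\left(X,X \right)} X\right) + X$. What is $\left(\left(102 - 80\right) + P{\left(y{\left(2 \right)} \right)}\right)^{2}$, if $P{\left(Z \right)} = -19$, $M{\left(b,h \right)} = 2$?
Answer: $9$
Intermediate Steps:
$y{\left(X \right)} = X^{2} + 3 X$ ($y{\left(X \right)} = \left(X^{2} + 2 X\right) + X = X^{2} + 3 X$)
$\left(\left(102 - 80\right) + P{\left(y{\left(2 \right)} \right)}\right)^{2} = \left(\left(102 - 80\right) - 19\right)^{2} = \left(22 - 19\right)^{2} = 3^{2} = 9$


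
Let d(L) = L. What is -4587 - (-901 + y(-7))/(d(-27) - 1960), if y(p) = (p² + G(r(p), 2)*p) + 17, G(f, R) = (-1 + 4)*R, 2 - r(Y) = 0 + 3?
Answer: -9115246/1987 ≈ -4587.4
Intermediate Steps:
r(Y) = -1 (r(Y) = 2 - (0 + 3) = 2 - 1*3 = 2 - 3 = -1)
G(f, R) = 3*R
y(p) = 17 + p² + 6*p (y(p) = (p² + (3*2)*p) + 17 = (p² + 6*p) + 17 = 17 + p² + 6*p)
-4587 - (-901 + y(-7))/(d(-27) - 1960) = -4587 - (-901 + (17 + (-7)² + 6*(-7)))/(-27 - 1960) = -4587 - (-901 + (17 + 49 - 42))/(-1987) = -4587 - (-901 + 24)*(-1)/1987 = -4587 - (-877)*(-1)/1987 = -4587 - 1*877/1987 = -4587 - 877/1987 = -9115246/1987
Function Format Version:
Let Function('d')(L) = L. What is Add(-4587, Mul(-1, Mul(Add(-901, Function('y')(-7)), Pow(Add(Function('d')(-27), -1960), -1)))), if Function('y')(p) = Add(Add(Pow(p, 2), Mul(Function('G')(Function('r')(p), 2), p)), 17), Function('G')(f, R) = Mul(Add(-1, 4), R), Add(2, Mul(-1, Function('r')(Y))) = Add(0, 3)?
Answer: Rational(-9115246, 1987) ≈ -4587.4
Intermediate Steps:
Function('r')(Y) = -1 (Function('r')(Y) = Add(2, Mul(-1, Add(0, 3))) = Add(2, Mul(-1, 3)) = Add(2, -3) = -1)
Function('G')(f, R) = Mul(3, R)
Function('y')(p) = Add(17, Pow(p, 2), Mul(6, p)) (Function('y')(p) = Add(Add(Pow(p, 2), Mul(Mul(3, 2), p)), 17) = Add(Add(Pow(p, 2), Mul(6, p)), 17) = Add(17, Pow(p, 2), Mul(6, p)))
Add(-4587, Mul(-1, Mul(Add(-901, Function('y')(-7)), Pow(Add(Function('d')(-27), -1960), -1)))) = Add(-4587, Mul(-1, Mul(Add(-901, Add(17, Pow(-7, 2), Mul(6, -7))), Pow(Add(-27, -1960), -1)))) = Add(-4587, Mul(-1, Mul(Add(-901, Add(17, 49, -42)), Pow(-1987, -1)))) = Add(-4587, Mul(-1, Mul(Add(-901, 24), Rational(-1, 1987)))) = Add(-4587, Mul(-1, Mul(-877, Rational(-1, 1987)))) = Add(-4587, Mul(-1, Rational(877, 1987))) = Add(-4587, Rational(-877, 1987)) = Rational(-9115246, 1987)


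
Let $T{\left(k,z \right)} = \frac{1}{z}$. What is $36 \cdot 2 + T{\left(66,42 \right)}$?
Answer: $\frac{3025}{42} \approx 72.024$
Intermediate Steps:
$36 \cdot 2 + T{\left(66,42 \right)} = 36 \cdot 2 + \frac{1}{42} = 72 + \frac{1}{42} = \frac{3025}{42}$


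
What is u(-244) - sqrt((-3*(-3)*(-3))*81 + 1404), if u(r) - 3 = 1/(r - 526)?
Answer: 2309/770 - 3*I*sqrt(87) ≈ 2.9987 - 27.982*I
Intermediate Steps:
u(r) = 3 + 1/(-526 + r) (u(r) = 3 + 1/(r - 526) = 3 + 1/(-526 + r))
u(-244) - sqrt((-3*(-3)*(-3))*81 + 1404) = (-1577 + 3*(-244))/(-526 - 244) - sqrt((-3*(-3)*(-3))*81 + 1404) = (-1577 - 732)/(-770) - sqrt((9*(-3))*81 + 1404) = -1/770*(-2309) - sqrt(-27*81 + 1404) = 2309/770 - sqrt(-2187 + 1404) = 2309/770 - sqrt(-783) = 2309/770 - 3*I*sqrt(87)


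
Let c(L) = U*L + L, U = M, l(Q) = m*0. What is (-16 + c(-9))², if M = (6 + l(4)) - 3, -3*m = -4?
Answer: 2704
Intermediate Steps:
m = 4/3 (m = -⅓*(-4) = 4/3 ≈ 1.3333)
l(Q) = 0 (l(Q) = (4/3)*0 = 0)
M = 3 (M = (6 + 0) - 3 = 6 - 3 = 3)
U = 3
c(L) = 4*L (c(L) = 3*L + L = 4*L)
(-16 + c(-9))² = (-16 + 4*(-9))² = (-16 - 36)² = (-52)² = 2704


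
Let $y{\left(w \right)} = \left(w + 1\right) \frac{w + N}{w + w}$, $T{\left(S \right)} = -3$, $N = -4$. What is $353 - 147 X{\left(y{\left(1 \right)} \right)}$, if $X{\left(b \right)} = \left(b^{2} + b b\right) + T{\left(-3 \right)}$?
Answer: $-1852$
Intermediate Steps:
$y{\left(w \right)} = \frac{\left(1 + w\right) \left(-4 + w\right)}{2 w}$ ($y{\left(w \right)} = \left(w + 1\right) \frac{w - 4}{w + w} = \left(1 + w\right) \frac{-4 + w}{2 w} = \frac{\left(1 + w\right) \left(-4 + w\right)}{2 w}$)
$X{\left(b \right)} = -3 + 2 b^{2}$ ($X{\left(b \right)} = \left(b^{2} + b b\right) - 3 = \left(b^{2} + b^{2}\right) - 3 = 2 b^{2} - 3 = -3 + 2 b^{2}$)
$353 - 147 X{\left(y{\left(1 \right)} \right)} = 353 - 147 \left(-3 + 2 \left(\frac{-4 + 1 \left(-3 + 1\right)}{2 \cdot 1}\right)^{2}\right) = 353 - 147 \left(-3 + 2 \left(\frac{1}{2} \cdot 1 \left(-4 + 1 \left(-2\right)\right)\right)^{2}\right) = 353 - 147 \left(-3 + 2 \left(\frac{1}{2} \cdot 1 \left(-4 - 2\right)\right)^{2}\right) = 353 - 147 \left(-3 + 2 \left(\frac{1}{2} \cdot 1 \left(-6\right)\right)^{2}\right) = 353 - 147 \left(-3 + 2 \left(-3\right)^{2}\right) = 353 - 147 \left(-3 + 2 \cdot 9\right) = 353 - 147 \left(-3 + 18\right) = 353 - 2205 = -1852$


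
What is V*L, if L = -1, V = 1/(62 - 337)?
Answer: 1/275 ≈ 0.0036364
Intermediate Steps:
V = -1/275 (V = 1/(-275) = -1/275 ≈ -0.0036364)
V*L = -1/275*(-1) = 1/275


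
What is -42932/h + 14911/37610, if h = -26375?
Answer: 401590029/198392750 ≈ 2.0242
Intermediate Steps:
-42932/h + 14911/37610 = -42932/(-26375) + 14911/37610 = -42932*(-1/26375) + 14911*(1/37610) = 42932/26375 + 14911/37610 = 401590029/198392750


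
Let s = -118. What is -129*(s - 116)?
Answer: 30186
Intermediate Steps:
-129*(s - 116) = -129*(-118 - 116) = -129*(-234) = 30186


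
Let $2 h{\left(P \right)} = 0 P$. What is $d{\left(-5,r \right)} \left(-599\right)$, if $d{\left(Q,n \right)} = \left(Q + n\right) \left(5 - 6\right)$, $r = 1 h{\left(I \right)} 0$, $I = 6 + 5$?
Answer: $-2995$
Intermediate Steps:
$I = 11$
$h{\left(P \right)} = 0$ ($h{\left(P \right)} = \frac{0 P}{2} = \frac{1}{2} \cdot 0 = 0$)
$r = 0$ ($r = 1 \cdot 0 \cdot 0 = 0 \cdot 0 = 0$)
$d{\left(Q,n \right)} = - Q - n$ ($d{\left(Q,n \right)} = \left(Q + n\right) \left(-1\right) = - Q - n$)
$d{\left(-5,r \right)} \left(-599\right) = \left(\left(-1\right) \left(-5\right) - 0\right) \left(-599\right) = \left(5 + 0\right) \left(-599\right) = 5 \left(-599\right) = -2995$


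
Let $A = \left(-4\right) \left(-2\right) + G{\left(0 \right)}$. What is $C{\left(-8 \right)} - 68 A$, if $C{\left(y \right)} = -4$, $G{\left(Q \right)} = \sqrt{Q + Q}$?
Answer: $-548$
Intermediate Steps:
$G{\left(Q \right)} = \sqrt{2} \sqrt{Q}$ ($G{\left(Q \right)} = \sqrt{2 Q} = \sqrt{2} \sqrt{Q}$)
$A = 8$ ($A = \left(-4\right) \left(-2\right) + \sqrt{2} \sqrt{0} = 8 + \sqrt{2} \cdot 0 = 8 + 0 = 8$)
$C{\left(-8 \right)} - 68 A = -4 - 544 = -548$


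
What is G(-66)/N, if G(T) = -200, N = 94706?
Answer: -100/47353 ≈ -0.0021118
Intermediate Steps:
G(-66)/N = -200/94706 = -200*1/94706 = -100/47353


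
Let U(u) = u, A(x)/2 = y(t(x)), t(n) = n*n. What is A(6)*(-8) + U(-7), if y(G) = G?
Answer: -583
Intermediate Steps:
t(n) = n²
A(x) = 2*x²
A(6)*(-8) + U(-7) = (2*6²)*(-8) - 7 = (2*36)*(-8) - 7 = 72*(-8) - 7 = -576 - 7 = -583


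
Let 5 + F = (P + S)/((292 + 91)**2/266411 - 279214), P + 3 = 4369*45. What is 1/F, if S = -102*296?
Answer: -14877106853/83252225167 ≈ -0.17870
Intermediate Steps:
P = 196602 (P = -3 + 4369*45 = -3 + 196605 = 196602)
S = -30192
F = -83252225167/14877106853 (F = -5 + (196602 - 30192)/((292 + 91)**2/266411 - 279214) = -5 + 166410/(383**2*(1/266411) - 279214) = -5 + 166410/(146689*(1/266411) - 279214) = -5 + 166410/(146689/266411 - 279214) = -5 + 166410/(-74385534265/266411) = -5 + 166410*(-266411/74385534265) = -5 - 8866690902/14877106853 = -83252225167/14877106853 ≈ -5.5960)
1/F = 1/(-83252225167/14877106853) = -14877106853/83252225167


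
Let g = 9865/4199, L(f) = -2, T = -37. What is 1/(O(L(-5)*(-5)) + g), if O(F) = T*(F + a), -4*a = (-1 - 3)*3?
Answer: -4199/2009854 ≈ -0.0020892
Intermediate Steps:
a = 3 (a = -(-1 - 3)*3/4 = -(-1)*3 = -¼*(-12) = 3)
O(F) = -111 - 37*F (O(F) = -37*(F + 3) = -37*(3 + F) = -111 - 37*F)
g = 9865/4199 (g = 9865*(1/4199) = 9865/4199 ≈ 2.3494)
1/(O(L(-5)*(-5)) + g) = 1/((-111 - (-74)*(-5)) + 9865/4199) = 1/((-111 - 37*10) + 9865/4199) = 1/((-111 - 370) + 9865/4199) = 1/(-481 + 9865/4199) = 1/(-2009854/4199) = -4199/2009854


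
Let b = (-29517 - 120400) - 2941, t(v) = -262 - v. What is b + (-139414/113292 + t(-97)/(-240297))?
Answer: -693566342417995/4537287954 ≈ -1.5286e+5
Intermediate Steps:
b = -152858 (b = -149917 - 2941 = -152858)
b + (-139414/113292 + t(-97)/(-240297)) = -152858 + (-139414/113292 + (-262 - 1*(-97))/(-240297)) = -152858 + (-139414*1/113292 + (-262 + 97)*(-1/240297)) = -152858 + (-69707/56646 - 165*(-1/240297)) = -152858 + (-69707/56646 + 55/80099) = -152858 - 5580345463/4537287954 = -693566342417995/4537287954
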